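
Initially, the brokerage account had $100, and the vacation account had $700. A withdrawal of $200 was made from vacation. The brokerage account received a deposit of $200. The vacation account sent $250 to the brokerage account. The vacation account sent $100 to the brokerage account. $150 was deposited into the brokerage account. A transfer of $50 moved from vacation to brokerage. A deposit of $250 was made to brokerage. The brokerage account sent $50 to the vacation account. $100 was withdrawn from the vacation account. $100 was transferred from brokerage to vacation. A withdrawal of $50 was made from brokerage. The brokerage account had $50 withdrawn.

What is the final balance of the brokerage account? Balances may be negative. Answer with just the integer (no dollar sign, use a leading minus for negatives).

Tracking account balances step by step:
Start: brokerage=100, vacation=700
Event 1 (withdraw 200 from vacation): vacation: 700 - 200 = 500. Balances: brokerage=100, vacation=500
Event 2 (deposit 200 to brokerage): brokerage: 100 + 200 = 300. Balances: brokerage=300, vacation=500
Event 3 (transfer 250 vacation -> brokerage): vacation: 500 - 250 = 250, brokerage: 300 + 250 = 550. Balances: brokerage=550, vacation=250
Event 4 (transfer 100 vacation -> brokerage): vacation: 250 - 100 = 150, brokerage: 550 + 100 = 650. Balances: brokerage=650, vacation=150
Event 5 (deposit 150 to brokerage): brokerage: 650 + 150 = 800. Balances: brokerage=800, vacation=150
Event 6 (transfer 50 vacation -> brokerage): vacation: 150 - 50 = 100, brokerage: 800 + 50 = 850. Balances: brokerage=850, vacation=100
Event 7 (deposit 250 to brokerage): brokerage: 850 + 250 = 1100. Balances: brokerage=1100, vacation=100
Event 8 (transfer 50 brokerage -> vacation): brokerage: 1100 - 50 = 1050, vacation: 100 + 50 = 150. Balances: brokerage=1050, vacation=150
Event 9 (withdraw 100 from vacation): vacation: 150 - 100 = 50. Balances: brokerage=1050, vacation=50
Event 10 (transfer 100 brokerage -> vacation): brokerage: 1050 - 100 = 950, vacation: 50 + 100 = 150. Balances: brokerage=950, vacation=150
Event 11 (withdraw 50 from brokerage): brokerage: 950 - 50 = 900. Balances: brokerage=900, vacation=150
Event 12 (withdraw 50 from brokerage): brokerage: 900 - 50 = 850. Balances: brokerage=850, vacation=150

Final balance of brokerage: 850

Answer: 850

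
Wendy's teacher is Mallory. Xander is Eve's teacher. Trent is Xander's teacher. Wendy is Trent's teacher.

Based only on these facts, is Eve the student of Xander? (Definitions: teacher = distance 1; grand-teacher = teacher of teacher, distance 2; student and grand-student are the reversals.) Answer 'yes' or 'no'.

Reconstructing the teacher chain from the given facts:
  Mallory -> Wendy -> Trent -> Xander -> Eve
(each arrow means 'teacher of the next')
Positions in the chain (0 = top):
  position of Mallory: 0
  position of Wendy: 1
  position of Trent: 2
  position of Xander: 3
  position of Eve: 4

Eve is at position 4, Xander is at position 3; signed distance (j - i) = -1.
'student' requires j - i = -1. Actual distance is -1, so the relation HOLDS.

Answer: yes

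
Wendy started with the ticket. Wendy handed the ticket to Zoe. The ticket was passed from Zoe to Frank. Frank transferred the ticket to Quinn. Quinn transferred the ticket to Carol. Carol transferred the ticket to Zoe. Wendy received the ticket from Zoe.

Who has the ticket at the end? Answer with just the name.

Answer: Wendy

Derivation:
Tracking the ticket through each event:
Start: Wendy has the ticket.
After event 1: Zoe has the ticket.
After event 2: Frank has the ticket.
After event 3: Quinn has the ticket.
After event 4: Carol has the ticket.
After event 5: Zoe has the ticket.
After event 6: Wendy has the ticket.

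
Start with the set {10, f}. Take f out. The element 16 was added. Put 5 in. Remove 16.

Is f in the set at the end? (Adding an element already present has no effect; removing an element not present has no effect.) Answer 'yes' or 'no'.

Answer: no

Derivation:
Tracking the set through each operation:
Start: {10, f}
Event 1 (remove f): removed. Set: {10}
Event 2 (add 16): added. Set: {10, 16}
Event 3 (add 5): added. Set: {10, 16, 5}
Event 4 (remove 16): removed. Set: {10, 5}

Final set: {10, 5} (size 2)
f is NOT in the final set.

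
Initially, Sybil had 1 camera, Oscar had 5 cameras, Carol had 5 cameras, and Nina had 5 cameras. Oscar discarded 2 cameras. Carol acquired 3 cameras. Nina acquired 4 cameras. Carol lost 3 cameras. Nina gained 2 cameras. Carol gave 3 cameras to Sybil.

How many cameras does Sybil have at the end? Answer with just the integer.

Answer: 4

Derivation:
Tracking counts step by step:
Start: Sybil=1, Oscar=5, Carol=5, Nina=5
Event 1 (Oscar -2): Oscar: 5 -> 3. State: Sybil=1, Oscar=3, Carol=5, Nina=5
Event 2 (Carol +3): Carol: 5 -> 8. State: Sybil=1, Oscar=3, Carol=8, Nina=5
Event 3 (Nina +4): Nina: 5 -> 9. State: Sybil=1, Oscar=3, Carol=8, Nina=9
Event 4 (Carol -3): Carol: 8 -> 5. State: Sybil=1, Oscar=3, Carol=5, Nina=9
Event 5 (Nina +2): Nina: 9 -> 11. State: Sybil=1, Oscar=3, Carol=5, Nina=11
Event 6 (Carol -> Sybil, 3): Carol: 5 -> 2, Sybil: 1 -> 4. State: Sybil=4, Oscar=3, Carol=2, Nina=11

Sybil's final count: 4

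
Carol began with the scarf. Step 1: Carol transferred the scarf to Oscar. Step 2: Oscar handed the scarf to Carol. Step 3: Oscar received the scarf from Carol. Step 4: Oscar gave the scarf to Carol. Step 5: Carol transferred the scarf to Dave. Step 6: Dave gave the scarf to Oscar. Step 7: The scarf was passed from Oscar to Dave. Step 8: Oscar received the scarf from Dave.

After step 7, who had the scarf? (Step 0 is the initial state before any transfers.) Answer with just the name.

Tracking the scarf holder through step 7:
After step 0 (start): Carol
After step 1: Oscar
After step 2: Carol
After step 3: Oscar
After step 4: Carol
After step 5: Dave
After step 6: Oscar
After step 7: Dave

At step 7, the holder is Dave.

Answer: Dave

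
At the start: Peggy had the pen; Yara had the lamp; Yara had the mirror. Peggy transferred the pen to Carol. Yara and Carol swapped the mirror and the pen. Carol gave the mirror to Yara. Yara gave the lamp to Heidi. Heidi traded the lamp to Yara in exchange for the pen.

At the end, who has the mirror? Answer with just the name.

Tracking all object holders:
Start: pen:Peggy, lamp:Yara, mirror:Yara
Event 1 (give pen: Peggy -> Carol). State: pen:Carol, lamp:Yara, mirror:Yara
Event 2 (swap mirror<->pen: now mirror:Carol, pen:Yara). State: pen:Yara, lamp:Yara, mirror:Carol
Event 3 (give mirror: Carol -> Yara). State: pen:Yara, lamp:Yara, mirror:Yara
Event 4 (give lamp: Yara -> Heidi). State: pen:Yara, lamp:Heidi, mirror:Yara
Event 5 (swap lamp<->pen: now lamp:Yara, pen:Heidi). State: pen:Heidi, lamp:Yara, mirror:Yara

Final state: pen:Heidi, lamp:Yara, mirror:Yara
The mirror is held by Yara.

Answer: Yara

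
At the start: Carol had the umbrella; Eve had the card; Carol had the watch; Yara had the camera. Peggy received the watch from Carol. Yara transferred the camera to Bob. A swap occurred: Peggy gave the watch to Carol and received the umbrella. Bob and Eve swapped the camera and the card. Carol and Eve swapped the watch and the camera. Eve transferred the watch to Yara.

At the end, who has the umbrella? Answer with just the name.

Tracking all object holders:
Start: umbrella:Carol, card:Eve, watch:Carol, camera:Yara
Event 1 (give watch: Carol -> Peggy). State: umbrella:Carol, card:Eve, watch:Peggy, camera:Yara
Event 2 (give camera: Yara -> Bob). State: umbrella:Carol, card:Eve, watch:Peggy, camera:Bob
Event 3 (swap watch<->umbrella: now watch:Carol, umbrella:Peggy). State: umbrella:Peggy, card:Eve, watch:Carol, camera:Bob
Event 4 (swap camera<->card: now camera:Eve, card:Bob). State: umbrella:Peggy, card:Bob, watch:Carol, camera:Eve
Event 5 (swap watch<->camera: now watch:Eve, camera:Carol). State: umbrella:Peggy, card:Bob, watch:Eve, camera:Carol
Event 6 (give watch: Eve -> Yara). State: umbrella:Peggy, card:Bob, watch:Yara, camera:Carol

Final state: umbrella:Peggy, card:Bob, watch:Yara, camera:Carol
The umbrella is held by Peggy.

Answer: Peggy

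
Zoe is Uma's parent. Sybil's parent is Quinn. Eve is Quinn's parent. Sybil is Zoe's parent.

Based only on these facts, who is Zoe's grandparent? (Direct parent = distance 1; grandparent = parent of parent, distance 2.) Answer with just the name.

Reconstructing the parent chain from the given facts:
  Eve -> Quinn -> Sybil -> Zoe -> Uma
(each arrow means 'parent of the next')
Positions in the chain (0 = top):
  position of Eve: 0
  position of Quinn: 1
  position of Sybil: 2
  position of Zoe: 3
  position of Uma: 4

Zoe is at position 3; the grandparent is 2 steps up the chain, i.e. position 1: Quinn.

Answer: Quinn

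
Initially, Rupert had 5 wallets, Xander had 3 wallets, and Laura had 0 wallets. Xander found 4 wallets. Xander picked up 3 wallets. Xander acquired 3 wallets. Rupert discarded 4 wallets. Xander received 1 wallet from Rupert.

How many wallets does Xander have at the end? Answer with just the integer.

Tracking counts step by step:
Start: Rupert=5, Xander=3, Laura=0
Event 1 (Xander +4): Xander: 3 -> 7. State: Rupert=5, Xander=7, Laura=0
Event 2 (Xander +3): Xander: 7 -> 10. State: Rupert=5, Xander=10, Laura=0
Event 3 (Xander +3): Xander: 10 -> 13. State: Rupert=5, Xander=13, Laura=0
Event 4 (Rupert -4): Rupert: 5 -> 1. State: Rupert=1, Xander=13, Laura=0
Event 5 (Rupert -> Xander, 1): Rupert: 1 -> 0, Xander: 13 -> 14. State: Rupert=0, Xander=14, Laura=0

Xander's final count: 14

Answer: 14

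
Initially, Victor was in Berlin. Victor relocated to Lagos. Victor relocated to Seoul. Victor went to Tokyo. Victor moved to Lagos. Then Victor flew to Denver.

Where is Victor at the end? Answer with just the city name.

Tracking Victor's location:
Start: Victor is in Berlin.
After move 1: Berlin -> Lagos. Victor is in Lagos.
After move 2: Lagos -> Seoul. Victor is in Seoul.
After move 3: Seoul -> Tokyo. Victor is in Tokyo.
After move 4: Tokyo -> Lagos. Victor is in Lagos.
After move 5: Lagos -> Denver. Victor is in Denver.

Answer: Denver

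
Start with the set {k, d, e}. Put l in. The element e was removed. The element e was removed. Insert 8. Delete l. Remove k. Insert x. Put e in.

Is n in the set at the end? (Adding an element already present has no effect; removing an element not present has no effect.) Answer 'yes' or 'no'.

Answer: no

Derivation:
Tracking the set through each operation:
Start: {d, e, k}
Event 1 (add l): added. Set: {d, e, k, l}
Event 2 (remove e): removed. Set: {d, k, l}
Event 3 (remove e): not present, no change. Set: {d, k, l}
Event 4 (add 8): added. Set: {8, d, k, l}
Event 5 (remove l): removed. Set: {8, d, k}
Event 6 (remove k): removed. Set: {8, d}
Event 7 (add x): added. Set: {8, d, x}
Event 8 (add e): added. Set: {8, d, e, x}

Final set: {8, d, e, x} (size 4)
n is NOT in the final set.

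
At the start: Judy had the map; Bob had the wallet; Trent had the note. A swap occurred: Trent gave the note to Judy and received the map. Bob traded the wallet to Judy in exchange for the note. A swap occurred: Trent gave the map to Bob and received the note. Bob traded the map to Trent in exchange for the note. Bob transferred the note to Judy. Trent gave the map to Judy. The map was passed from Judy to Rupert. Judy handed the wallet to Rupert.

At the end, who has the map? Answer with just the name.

Answer: Rupert

Derivation:
Tracking all object holders:
Start: map:Judy, wallet:Bob, note:Trent
Event 1 (swap note<->map: now note:Judy, map:Trent). State: map:Trent, wallet:Bob, note:Judy
Event 2 (swap wallet<->note: now wallet:Judy, note:Bob). State: map:Trent, wallet:Judy, note:Bob
Event 3 (swap map<->note: now map:Bob, note:Trent). State: map:Bob, wallet:Judy, note:Trent
Event 4 (swap map<->note: now map:Trent, note:Bob). State: map:Trent, wallet:Judy, note:Bob
Event 5 (give note: Bob -> Judy). State: map:Trent, wallet:Judy, note:Judy
Event 6 (give map: Trent -> Judy). State: map:Judy, wallet:Judy, note:Judy
Event 7 (give map: Judy -> Rupert). State: map:Rupert, wallet:Judy, note:Judy
Event 8 (give wallet: Judy -> Rupert). State: map:Rupert, wallet:Rupert, note:Judy

Final state: map:Rupert, wallet:Rupert, note:Judy
The map is held by Rupert.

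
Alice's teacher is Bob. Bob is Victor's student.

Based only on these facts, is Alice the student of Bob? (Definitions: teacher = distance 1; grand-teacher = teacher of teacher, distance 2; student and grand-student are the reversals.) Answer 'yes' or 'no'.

Reconstructing the teacher chain from the given facts:
  Victor -> Bob -> Alice
(each arrow means 'teacher of the next')
Positions in the chain (0 = top):
  position of Victor: 0
  position of Bob: 1
  position of Alice: 2

Alice is at position 2, Bob is at position 1; signed distance (j - i) = -1.
'student' requires j - i = -1. Actual distance is -1, so the relation HOLDS.

Answer: yes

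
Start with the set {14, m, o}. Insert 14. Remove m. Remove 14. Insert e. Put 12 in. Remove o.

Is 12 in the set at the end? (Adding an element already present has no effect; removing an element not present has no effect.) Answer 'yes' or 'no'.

Tracking the set through each operation:
Start: {14, m, o}
Event 1 (add 14): already present, no change. Set: {14, m, o}
Event 2 (remove m): removed. Set: {14, o}
Event 3 (remove 14): removed. Set: {o}
Event 4 (add e): added. Set: {e, o}
Event 5 (add 12): added. Set: {12, e, o}
Event 6 (remove o): removed. Set: {12, e}

Final set: {12, e} (size 2)
12 is in the final set.

Answer: yes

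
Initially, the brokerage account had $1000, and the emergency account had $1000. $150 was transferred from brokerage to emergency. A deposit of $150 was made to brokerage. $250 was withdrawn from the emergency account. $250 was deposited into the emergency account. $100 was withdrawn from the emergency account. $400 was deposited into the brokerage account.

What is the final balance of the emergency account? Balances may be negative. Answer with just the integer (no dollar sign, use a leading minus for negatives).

Tracking account balances step by step:
Start: brokerage=1000, emergency=1000
Event 1 (transfer 150 brokerage -> emergency): brokerage: 1000 - 150 = 850, emergency: 1000 + 150 = 1150. Balances: brokerage=850, emergency=1150
Event 2 (deposit 150 to brokerage): brokerage: 850 + 150 = 1000. Balances: brokerage=1000, emergency=1150
Event 3 (withdraw 250 from emergency): emergency: 1150 - 250 = 900. Balances: brokerage=1000, emergency=900
Event 4 (deposit 250 to emergency): emergency: 900 + 250 = 1150. Balances: brokerage=1000, emergency=1150
Event 5 (withdraw 100 from emergency): emergency: 1150 - 100 = 1050. Balances: brokerage=1000, emergency=1050
Event 6 (deposit 400 to brokerage): brokerage: 1000 + 400 = 1400. Balances: brokerage=1400, emergency=1050

Final balance of emergency: 1050

Answer: 1050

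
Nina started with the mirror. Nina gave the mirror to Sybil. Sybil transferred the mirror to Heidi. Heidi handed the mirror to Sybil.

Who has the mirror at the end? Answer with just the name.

Answer: Sybil

Derivation:
Tracking the mirror through each event:
Start: Nina has the mirror.
After event 1: Sybil has the mirror.
After event 2: Heidi has the mirror.
After event 3: Sybil has the mirror.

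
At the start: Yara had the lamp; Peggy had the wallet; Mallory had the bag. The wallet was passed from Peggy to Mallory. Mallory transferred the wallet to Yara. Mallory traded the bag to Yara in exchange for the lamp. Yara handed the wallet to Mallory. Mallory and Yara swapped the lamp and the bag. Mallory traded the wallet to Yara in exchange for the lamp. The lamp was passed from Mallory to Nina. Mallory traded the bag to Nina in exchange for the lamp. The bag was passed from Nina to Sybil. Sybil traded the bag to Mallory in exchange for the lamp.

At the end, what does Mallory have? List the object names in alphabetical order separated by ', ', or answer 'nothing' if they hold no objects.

Answer: bag

Derivation:
Tracking all object holders:
Start: lamp:Yara, wallet:Peggy, bag:Mallory
Event 1 (give wallet: Peggy -> Mallory). State: lamp:Yara, wallet:Mallory, bag:Mallory
Event 2 (give wallet: Mallory -> Yara). State: lamp:Yara, wallet:Yara, bag:Mallory
Event 3 (swap bag<->lamp: now bag:Yara, lamp:Mallory). State: lamp:Mallory, wallet:Yara, bag:Yara
Event 4 (give wallet: Yara -> Mallory). State: lamp:Mallory, wallet:Mallory, bag:Yara
Event 5 (swap lamp<->bag: now lamp:Yara, bag:Mallory). State: lamp:Yara, wallet:Mallory, bag:Mallory
Event 6 (swap wallet<->lamp: now wallet:Yara, lamp:Mallory). State: lamp:Mallory, wallet:Yara, bag:Mallory
Event 7 (give lamp: Mallory -> Nina). State: lamp:Nina, wallet:Yara, bag:Mallory
Event 8 (swap bag<->lamp: now bag:Nina, lamp:Mallory). State: lamp:Mallory, wallet:Yara, bag:Nina
Event 9 (give bag: Nina -> Sybil). State: lamp:Mallory, wallet:Yara, bag:Sybil
Event 10 (swap bag<->lamp: now bag:Mallory, lamp:Sybil). State: lamp:Sybil, wallet:Yara, bag:Mallory

Final state: lamp:Sybil, wallet:Yara, bag:Mallory
Mallory holds: bag.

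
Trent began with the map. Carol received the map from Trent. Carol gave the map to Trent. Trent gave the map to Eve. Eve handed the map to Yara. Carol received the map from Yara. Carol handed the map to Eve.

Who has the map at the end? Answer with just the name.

Answer: Eve

Derivation:
Tracking the map through each event:
Start: Trent has the map.
After event 1: Carol has the map.
After event 2: Trent has the map.
After event 3: Eve has the map.
After event 4: Yara has the map.
After event 5: Carol has the map.
After event 6: Eve has the map.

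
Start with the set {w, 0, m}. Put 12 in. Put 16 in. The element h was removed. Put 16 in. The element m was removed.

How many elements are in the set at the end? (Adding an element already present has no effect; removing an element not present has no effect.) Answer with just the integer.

Answer: 4

Derivation:
Tracking the set through each operation:
Start: {0, m, w}
Event 1 (add 12): added. Set: {0, 12, m, w}
Event 2 (add 16): added. Set: {0, 12, 16, m, w}
Event 3 (remove h): not present, no change. Set: {0, 12, 16, m, w}
Event 4 (add 16): already present, no change. Set: {0, 12, 16, m, w}
Event 5 (remove m): removed. Set: {0, 12, 16, w}

Final set: {0, 12, 16, w} (size 4)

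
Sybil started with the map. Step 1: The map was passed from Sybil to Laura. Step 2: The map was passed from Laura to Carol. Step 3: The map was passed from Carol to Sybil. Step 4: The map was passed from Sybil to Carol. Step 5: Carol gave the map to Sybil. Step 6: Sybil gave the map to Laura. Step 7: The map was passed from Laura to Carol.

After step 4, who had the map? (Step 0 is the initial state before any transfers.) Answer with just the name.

Answer: Carol

Derivation:
Tracking the map holder through step 4:
After step 0 (start): Sybil
After step 1: Laura
After step 2: Carol
After step 3: Sybil
After step 4: Carol

At step 4, the holder is Carol.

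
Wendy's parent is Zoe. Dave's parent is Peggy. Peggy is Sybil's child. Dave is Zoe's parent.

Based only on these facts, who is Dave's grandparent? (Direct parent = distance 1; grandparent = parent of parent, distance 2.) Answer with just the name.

Answer: Sybil

Derivation:
Reconstructing the parent chain from the given facts:
  Sybil -> Peggy -> Dave -> Zoe -> Wendy
(each arrow means 'parent of the next')
Positions in the chain (0 = top):
  position of Sybil: 0
  position of Peggy: 1
  position of Dave: 2
  position of Zoe: 3
  position of Wendy: 4

Dave is at position 2; the grandparent is 2 steps up the chain, i.e. position 0: Sybil.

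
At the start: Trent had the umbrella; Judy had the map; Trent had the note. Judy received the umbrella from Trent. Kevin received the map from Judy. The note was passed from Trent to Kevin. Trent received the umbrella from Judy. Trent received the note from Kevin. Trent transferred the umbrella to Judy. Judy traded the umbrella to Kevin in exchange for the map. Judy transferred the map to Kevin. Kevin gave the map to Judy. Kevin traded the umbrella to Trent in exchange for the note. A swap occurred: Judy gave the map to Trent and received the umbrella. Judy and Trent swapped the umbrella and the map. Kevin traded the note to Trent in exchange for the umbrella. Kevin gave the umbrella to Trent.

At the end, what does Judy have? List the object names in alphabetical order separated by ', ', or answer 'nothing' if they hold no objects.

Tracking all object holders:
Start: umbrella:Trent, map:Judy, note:Trent
Event 1 (give umbrella: Trent -> Judy). State: umbrella:Judy, map:Judy, note:Trent
Event 2 (give map: Judy -> Kevin). State: umbrella:Judy, map:Kevin, note:Trent
Event 3 (give note: Trent -> Kevin). State: umbrella:Judy, map:Kevin, note:Kevin
Event 4 (give umbrella: Judy -> Trent). State: umbrella:Trent, map:Kevin, note:Kevin
Event 5 (give note: Kevin -> Trent). State: umbrella:Trent, map:Kevin, note:Trent
Event 6 (give umbrella: Trent -> Judy). State: umbrella:Judy, map:Kevin, note:Trent
Event 7 (swap umbrella<->map: now umbrella:Kevin, map:Judy). State: umbrella:Kevin, map:Judy, note:Trent
Event 8 (give map: Judy -> Kevin). State: umbrella:Kevin, map:Kevin, note:Trent
Event 9 (give map: Kevin -> Judy). State: umbrella:Kevin, map:Judy, note:Trent
Event 10 (swap umbrella<->note: now umbrella:Trent, note:Kevin). State: umbrella:Trent, map:Judy, note:Kevin
Event 11 (swap map<->umbrella: now map:Trent, umbrella:Judy). State: umbrella:Judy, map:Trent, note:Kevin
Event 12 (swap umbrella<->map: now umbrella:Trent, map:Judy). State: umbrella:Trent, map:Judy, note:Kevin
Event 13 (swap note<->umbrella: now note:Trent, umbrella:Kevin). State: umbrella:Kevin, map:Judy, note:Trent
Event 14 (give umbrella: Kevin -> Trent). State: umbrella:Trent, map:Judy, note:Trent

Final state: umbrella:Trent, map:Judy, note:Trent
Judy holds: map.

Answer: map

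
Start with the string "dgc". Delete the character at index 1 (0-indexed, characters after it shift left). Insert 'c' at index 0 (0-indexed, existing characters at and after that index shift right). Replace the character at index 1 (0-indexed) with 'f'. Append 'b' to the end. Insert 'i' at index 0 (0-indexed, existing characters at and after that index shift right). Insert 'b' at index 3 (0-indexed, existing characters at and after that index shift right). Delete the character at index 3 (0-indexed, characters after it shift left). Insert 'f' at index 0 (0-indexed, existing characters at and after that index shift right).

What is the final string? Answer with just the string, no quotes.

Answer: ficfcb

Derivation:
Applying each edit step by step:
Start: "dgc"
Op 1 (delete idx 1 = 'g'): "dgc" -> "dc"
Op 2 (insert 'c' at idx 0): "dc" -> "cdc"
Op 3 (replace idx 1: 'd' -> 'f'): "cdc" -> "cfc"
Op 4 (append 'b'): "cfc" -> "cfcb"
Op 5 (insert 'i' at idx 0): "cfcb" -> "icfcb"
Op 6 (insert 'b' at idx 3): "icfcb" -> "icfbcb"
Op 7 (delete idx 3 = 'b'): "icfbcb" -> "icfcb"
Op 8 (insert 'f' at idx 0): "icfcb" -> "ficfcb"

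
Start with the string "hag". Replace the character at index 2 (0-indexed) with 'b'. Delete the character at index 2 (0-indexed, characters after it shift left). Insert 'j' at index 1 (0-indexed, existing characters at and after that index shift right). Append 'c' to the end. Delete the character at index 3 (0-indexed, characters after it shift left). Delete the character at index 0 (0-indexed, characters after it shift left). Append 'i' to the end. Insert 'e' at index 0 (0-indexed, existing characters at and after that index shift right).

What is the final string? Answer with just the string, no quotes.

Answer: ejai

Derivation:
Applying each edit step by step:
Start: "hag"
Op 1 (replace idx 2: 'g' -> 'b'): "hag" -> "hab"
Op 2 (delete idx 2 = 'b'): "hab" -> "ha"
Op 3 (insert 'j' at idx 1): "ha" -> "hja"
Op 4 (append 'c'): "hja" -> "hjac"
Op 5 (delete idx 3 = 'c'): "hjac" -> "hja"
Op 6 (delete idx 0 = 'h'): "hja" -> "ja"
Op 7 (append 'i'): "ja" -> "jai"
Op 8 (insert 'e' at idx 0): "jai" -> "ejai"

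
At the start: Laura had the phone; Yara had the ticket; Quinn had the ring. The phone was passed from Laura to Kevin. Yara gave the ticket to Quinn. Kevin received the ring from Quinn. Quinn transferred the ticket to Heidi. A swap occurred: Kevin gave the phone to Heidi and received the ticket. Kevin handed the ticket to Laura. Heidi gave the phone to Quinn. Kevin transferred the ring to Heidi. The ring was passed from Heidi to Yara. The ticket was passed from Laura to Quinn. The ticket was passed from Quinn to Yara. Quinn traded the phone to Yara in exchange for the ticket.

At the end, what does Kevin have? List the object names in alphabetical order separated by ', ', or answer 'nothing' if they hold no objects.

Answer: nothing

Derivation:
Tracking all object holders:
Start: phone:Laura, ticket:Yara, ring:Quinn
Event 1 (give phone: Laura -> Kevin). State: phone:Kevin, ticket:Yara, ring:Quinn
Event 2 (give ticket: Yara -> Quinn). State: phone:Kevin, ticket:Quinn, ring:Quinn
Event 3 (give ring: Quinn -> Kevin). State: phone:Kevin, ticket:Quinn, ring:Kevin
Event 4 (give ticket: Quinn -> Heidi). State: phone:Kevin, ticket:Heidi, ring:Kevin
Event 5 (swap phone<->ticket: now phone:Heidi, ticket:Kevin). State: phone:Heidi, ticket:Kevin, ring:Kevin
Event 6 (give ticket: Kevin -> Laura). State: phone:Heidi, ticket:Laura, ring:Kevin
Event 7 (give phone: Heidi -> Quinn). State: phone:Quinn, ticket:Laura, ring:Kevin
Event 8 (give ring: Kevin -> Heidi). State: phone:Quinn, ticket:Laura, ring:Heidi
Event 9 (give ring: Heidi -> Yara). State: phone:Quinn, ticket:Laura, ring:Yara
Event 10 (give ticket: Laura -> Quinn). State: phone:Quinn, ticket:Quinn, ring:Yara
Event 11 (give ticket: Quinn -> Yara). State: phone:Quinn, ticket:Yara, ring:Yara
Event 12 (swap phone<->ticket: now phone:Yara, ticket:Quinn). State: phone:Yara, ticket:Quinn, ring:Yara

Final state: phone:Yara, ticket:Quinn, ring:Yara
Kevin holds: (nothing).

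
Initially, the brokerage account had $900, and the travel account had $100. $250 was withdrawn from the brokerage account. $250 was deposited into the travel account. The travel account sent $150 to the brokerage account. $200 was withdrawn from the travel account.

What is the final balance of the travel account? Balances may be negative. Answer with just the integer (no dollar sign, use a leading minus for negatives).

Answer: 0

Derivation:
Tracking account balances step by step:
Start: brokerage=900, travel=100
Event 1 (withdraw 250 from brokerage): brokerage: 900 - 250 = 650. Balances: brokerage=650, travel=100
Event 2 (deposit 250 to travel): travel: 100 + 250 = 350. Balances: brokerage=650, travel=350
Event 3 (transfer 150 travel -> brokerage): travel: 350 - 150 = 200, brokerage: 650 + 150 = 800. Balances: brokerage=800, travel=200
Event 4 (withdraw 200 from travel): travel: 200 - 200 = 0. Balances: brokerage=800, travel=0

Final balance of travel: 0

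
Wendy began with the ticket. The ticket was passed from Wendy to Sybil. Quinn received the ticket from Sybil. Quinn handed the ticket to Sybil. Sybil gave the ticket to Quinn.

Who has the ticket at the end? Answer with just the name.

Answer: Quinn

Derivation:
Tracking the ticket through each event:
Start: Wendy has the ticket.
After event 1: Sybil has the ticket.
After event 2: Quinn has the ticket.
After event 3: Sybil has the ticket.
After event 4: Quinn has the ticket.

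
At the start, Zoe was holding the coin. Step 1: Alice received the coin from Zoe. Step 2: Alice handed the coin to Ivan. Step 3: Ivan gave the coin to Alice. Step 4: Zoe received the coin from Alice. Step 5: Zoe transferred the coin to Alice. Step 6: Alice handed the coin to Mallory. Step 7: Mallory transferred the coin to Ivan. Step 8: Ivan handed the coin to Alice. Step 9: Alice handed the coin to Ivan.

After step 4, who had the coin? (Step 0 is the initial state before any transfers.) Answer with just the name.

Tracking the coin holder through step 4:
After step 0 (start): Zoe
After step 1: Alice
After step 2: Ivan
After step 3: Alice
After step 4: Zoe

At step 4, the holder is Zoe.

Answer: Zoe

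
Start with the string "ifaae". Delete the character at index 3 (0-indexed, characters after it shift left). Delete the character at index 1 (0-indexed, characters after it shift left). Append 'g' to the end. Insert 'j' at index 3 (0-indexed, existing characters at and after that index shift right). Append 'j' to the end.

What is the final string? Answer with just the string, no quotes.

Answer: iaejgj

Derivation:
Applying each edit step by step:
Start: "ifaae"
Op 1 (delete idx 3 = 'a'): "ifaae" -> "ifae"
Op 2 (delete idx 1 = 'f'): "ifae" -> "iae"
Op 3 (append 'g'): "iae" -> "iaeg"
Op 4 (insert 'j' at idx 3): "iaeg" -> "iaejg"
Op 5 (append 'j'): "iaejg" -> "iaejgj"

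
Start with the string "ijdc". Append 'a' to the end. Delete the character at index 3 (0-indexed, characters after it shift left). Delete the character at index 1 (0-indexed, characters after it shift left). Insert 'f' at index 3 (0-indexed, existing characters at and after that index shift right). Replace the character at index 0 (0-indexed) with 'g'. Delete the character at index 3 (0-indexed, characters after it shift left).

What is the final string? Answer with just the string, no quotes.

Answer: gda

Derivation:
Applying each edit step by step:
Start: "ijdc"
Op 1 (append 'a'): "ijdc" -> "ijdca"
Op 2 (delete idx 3 = 'c'): "ijdca" -> "ijda"
Op 3 (delete idx 1 = 'j'): "ijda" -> "ida"
Op 4 (insert 'f' at idx 3): "ida" -> "idaf"
Op 5 (replace idx 0: 'i' -> 'g'): "idaf" -> "gdaf"
Op 6 (delete idx 3 = 'f'): "gdaf" -> "gda"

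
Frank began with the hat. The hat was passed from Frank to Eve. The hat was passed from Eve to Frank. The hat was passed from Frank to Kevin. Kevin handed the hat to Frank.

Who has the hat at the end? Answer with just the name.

Answer: Frank

Derivation:
Tracking the hat through each event:
Start: Frank has the hat.
After event 1: Eve has the hat.
After event 2: Frank has the hat.
After event 3: Kevin has the hat.
After event 4: Frank has the hat.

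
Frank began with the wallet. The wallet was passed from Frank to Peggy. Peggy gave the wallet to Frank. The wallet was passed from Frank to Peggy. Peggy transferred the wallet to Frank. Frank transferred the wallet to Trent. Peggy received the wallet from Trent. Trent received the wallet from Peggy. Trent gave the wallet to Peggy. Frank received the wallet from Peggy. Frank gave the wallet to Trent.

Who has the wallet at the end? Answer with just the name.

Tracking the wallet through each event:
Start: Frank has the wallet.
After event 1: Peggy has the wallet.
After event 2: Frank has the wallet.
After event 3: Peggy has the wallet.
After event 4: Frank has the wallet.
After event 5: Trent has the wallet.
After event 6: Peggy has the wallet.
After event 7: Trent has the wallet.
After event 8: Peggy has the wallet.
After event 9: Frank has the wallet.
After event 10: Trent has the wallet.

Answer: Trent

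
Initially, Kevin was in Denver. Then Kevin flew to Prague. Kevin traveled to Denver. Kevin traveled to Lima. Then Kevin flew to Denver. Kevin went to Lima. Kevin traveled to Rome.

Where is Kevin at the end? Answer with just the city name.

Answer: Rome

Derivation:
Tracking Kevin's location:
Start: Kevin is in Denver.
After move 1: Denver -> Prague. Kevin is in Prague.
After move 2: Prague -> Denver. Kevin is in Denver.
After move 3: Denver -> Lima. Kevin is in Lima.
After move 4: Lima -> Denver. Kevin is in Denver.
After move 5: Denver -> Lima. Kevin is in Lima.
After move 6: Lima -> Rome. Kevin is in Rome.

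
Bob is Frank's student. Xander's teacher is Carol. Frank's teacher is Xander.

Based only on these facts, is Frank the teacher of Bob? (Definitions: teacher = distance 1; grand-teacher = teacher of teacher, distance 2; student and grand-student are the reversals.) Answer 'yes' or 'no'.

Reconstructing the teacher chain from the given facts:
  Carol -> Xander -> Frank -> Bob
(each arrow means 'teacher of the next')
Positions in the chain (0 = top):
  position of Carol: 0
  position of Xander: 1
  position of Frank: 2
  position of Bob: 3

Frank is at position 2, Bob is at position 3; signed distance (j - i) = 1.
'teacher' requires j - i = 1. Actual distance is 1, so the relation HOLDS.

Answer: yes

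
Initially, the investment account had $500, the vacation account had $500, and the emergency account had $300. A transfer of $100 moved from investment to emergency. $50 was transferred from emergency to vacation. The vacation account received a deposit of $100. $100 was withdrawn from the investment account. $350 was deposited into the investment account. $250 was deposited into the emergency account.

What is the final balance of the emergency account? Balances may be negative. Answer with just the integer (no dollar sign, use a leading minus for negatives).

Answer: 600

Derivation:
Tracking account balances step by step:
Start: investment=500, vacation=500, emergency=300
Event 1 (transfer 100 investment -> emergency): investment: 500 - 100 = 400, emergency: 300 + 100 = 400. Balances: investment=400, vacation=500, emergency=400
Event 2 (transfer 50 emergency -> vacation): emergency: 400 - 50 = 350, vacation: 500 + 50 = 550. Balances: investment=400, vacation=550, emergency=350
Event 3 (deposit 100 to vacation): vacation: 550 + 100 = 650. Balances: investment=400, vacation=650, emergency=350
Event 4 (withdraw 100 from investment): investment: 400 - 100 = 300. Balances: investment=300, vacation=650, emergency=350
Event 5 (deposit 350 to investment): investment: 300 + 350 = 650. Balances: investment=650, vacation=650, emergency=350
Event 6 (deposit 250 to emergency): emergency: 350 + 250 = 600. Balances: investment=650, vacation=650, emergency=600

Final balance of emergency: 600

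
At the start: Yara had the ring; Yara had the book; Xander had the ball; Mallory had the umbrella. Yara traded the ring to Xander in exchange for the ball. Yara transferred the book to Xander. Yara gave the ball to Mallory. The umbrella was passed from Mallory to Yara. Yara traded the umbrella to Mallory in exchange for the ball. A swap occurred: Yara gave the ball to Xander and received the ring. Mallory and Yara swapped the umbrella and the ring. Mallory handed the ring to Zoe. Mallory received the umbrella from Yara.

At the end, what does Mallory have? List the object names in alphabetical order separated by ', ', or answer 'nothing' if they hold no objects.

Tracking all object holders:
Start: ring:Yara, book:Yara, ball:Xander, umbrella:Mallory
Event 1 (swap ring<->ball: now ring:Xander, ball:Yara). State: ring:Xander, book:Yara, ball:Yara, umbrella:Mallory
Event 2 (give book: Yara -> Xander). State: ring:Xander, book:Xander, ball:Yara, umbrella:Mallory
Event 3 (give ball: Yara -> Mallory). State: ring:Xander, book:Xander, ball:Mallory, umbrella:Mallory
Event 4 (give umbrella: Mallory -> Yara). State: ring:Xander, book:Xander, ball:Mallory, umbrella:Yara
Event 5 (swap umbrella<->ball: now umbrella:Mallory, ball:Yara). State: ring:Xander, book:Xander, ball:Yara, umbrella:Mallory
Event 6 (swap ball<->ring: now ball:Xander, ring:Yara). State: ring:Yara, book:Xander, ball:Xander, umbrella:Mallory
Event 7 (swap umbrella<->ring: now umbrella:Yara, ring:Mallory). State: ring:Mallory, book:Xander, ball:Xander, umbrella:Yara
Event 8 (give ring: Mallory -> Zoe). State: ring:Zoe, book:Xander, ball:Xander, umbrella:Yara
Event 9 (give umbrella: Yara -> Mallory). State: ring:Zoe, book:Xander, ball:Xander, umbrella:Mallory

Final state: ring:Zoe, book:Xander, ball:Xander, umbrella:Mallory
Mallory holds: umbrella.

Answer: umbrella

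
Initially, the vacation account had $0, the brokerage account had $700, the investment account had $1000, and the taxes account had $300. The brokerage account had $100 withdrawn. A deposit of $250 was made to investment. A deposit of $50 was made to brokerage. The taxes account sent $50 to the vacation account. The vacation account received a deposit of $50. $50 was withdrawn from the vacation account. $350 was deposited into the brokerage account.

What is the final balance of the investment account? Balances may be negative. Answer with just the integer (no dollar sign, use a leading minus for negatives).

Tracking account balances step by step:
Start: vacation=0, brokerage=700, investment=1000, taxes=300
Event 1 (withdraw 100 from brokerage): brokerage: 700 - 100 = 600. Balances: vacation=0, brokerage=600, investment=1000, taxes=300
Event 2 (deposit 250 to investment): investment: 1000 + 250 = 1250. Balances: vacation=0, brokerage=600, investment=1250, taxes=300
Event 3 (deposit 50 to brokerage): brokerage: 600 + 50 = 650. Balances: vacation=0, brokerage=650, investment=1250, taxes=300
Event 4 (transfer 50 taxes -> vacation): taxes: 300 - 50 = 250, vacation: 0 + 50 = 50. Balances: vacation=50, brokerage=650, investment=1250, taxes=250
Event 5 (deposit 50 to vacation): vacation: 50 + 50 = 100. Balances: vacation=100, brokerage=650, investment=1250, taxes=250
Event 6 (withdraw 50 from vacation): vacation: 100 - 50 = 50. Balances: vacation=50, brokerage=650, investment=1250, taxes=250
Event 7 (deposit 350 to brokerage): brokerage: 650 + 350 = 1000. Balances: vacation=50, brokerage=1000, investment=1250, taxes=250

Final balance of investment: 1250

Answer: 1250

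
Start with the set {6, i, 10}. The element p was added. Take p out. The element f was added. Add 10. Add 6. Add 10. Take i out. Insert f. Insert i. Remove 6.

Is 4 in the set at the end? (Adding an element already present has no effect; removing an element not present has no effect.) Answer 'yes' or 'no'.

Answer: no

Derivation:
Tracking the set through each operation:
Start: {10, 6, i}
Event 1 (add p): added. Set: {10, 6, i, p}
Event 2 (remove p): removed. Set: {10, 6, i}
Event 3 (add f): added. Set: {10, 6, f, i}
Event 4 (add 10): already present, no change. Set: {10, 6, f, i}
Event 5 (add 6): already present, no change. Set: {10, 6, f, i}
Event 6 (add 10): already present, no change. Set: {10, 6, f, i}
Event 7 (remove i): removed. Set: {10, 6, f}
Event 8 (add f): already present, no change. Set: {10, 6, f}
Event 9 (add i): added. Set: {10, 6, f, i}
Event 10 (remove 6): removed. Set: {10, f, i}

Final set: {10, f, i} (size 3)
4 is NOT in the final set.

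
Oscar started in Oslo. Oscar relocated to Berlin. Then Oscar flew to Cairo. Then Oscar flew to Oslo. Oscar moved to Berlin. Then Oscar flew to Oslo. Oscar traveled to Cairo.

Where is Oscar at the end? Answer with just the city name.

Tracking Oscar's location:
Start: Oscar is in Oslo.
After move 1: Oslo -> Berlin. Oscar is in Berlin.
After move 2: Berlin -> Cairo. Oscar is in Cairo.
After move 3: Cairo -> Oslo. Oscar is in Oslo.
After move 4: Oslo -> Berlin. Oscar is in Berlin.
After move 5: Berlin -> Oslo. Oscar is in Oslo.
After move 6: Oslo -> Cairo. Oscar is in Cairo.

Answer: Cairo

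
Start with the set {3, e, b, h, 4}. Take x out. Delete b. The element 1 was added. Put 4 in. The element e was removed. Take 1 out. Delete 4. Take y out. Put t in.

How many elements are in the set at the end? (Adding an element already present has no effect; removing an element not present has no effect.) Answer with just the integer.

Answer: 3

Derivation:
Tracking the set through each operation:
Start: {3, 4, b, e, h}
Event 1 (remove x): not present, no change. Set: {3, 4, b, e, h}
Event 2 (remove b): removed. Set: {3, 4, e, h}
Event 3 (add 1): added. Set: {1, 3, 4, e, h}
Event 4 (add 4): already present, no change. Set: {1, 3, 4, e, h}
Event 5 (remove e): removed. Set: {1, 3, 4, h}
Event 6 (remove 1): removed. Set: {3, 4, h}
Event 7 (remove 4): removed. Set: {3, h}
Event 8 (remove y): not present, no change. Set: {3, h}
Event 9 (add t): added. Set: {3, h, t}

Final set: {3, h, t} (size 3)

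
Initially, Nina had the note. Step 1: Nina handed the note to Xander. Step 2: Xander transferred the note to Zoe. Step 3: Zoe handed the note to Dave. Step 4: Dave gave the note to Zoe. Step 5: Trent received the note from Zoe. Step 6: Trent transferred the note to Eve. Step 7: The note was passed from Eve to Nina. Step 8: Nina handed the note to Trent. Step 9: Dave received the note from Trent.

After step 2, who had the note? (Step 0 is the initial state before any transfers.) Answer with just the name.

Answer: Zoe

Derivation:
Tracking the note holder through step 2:
After step 0 (start): Nina
After step 1: Xander
After step 2: Zoe

At step 2, the holder is Zoe.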